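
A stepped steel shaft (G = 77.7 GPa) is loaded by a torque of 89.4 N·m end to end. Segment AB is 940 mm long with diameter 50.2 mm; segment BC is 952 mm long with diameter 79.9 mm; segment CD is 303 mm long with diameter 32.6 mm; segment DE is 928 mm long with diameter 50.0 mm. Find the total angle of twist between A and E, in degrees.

J_AB = π(0.0502)⁴/32 = 6.23×10^-7 m⁴; J_BC = π(0.0799)⁴/32 = 4.00×10^-6 m⁴; J_CD = π(0.0326)⁴/32 = 1.11×10^-7 m⁴; J_DE = π(0.0500)⁴/32 = 6.14×10^-7 m⁴.
θ = (T/G)·Σ L_i/J_i = (89.40/77.7×10⁹)·(0.940/6.23×10^-7 + 0.952/4.00×10^-6 + 0.303/1.11×10^-7 + 0.928/6.14×10^-7) = 6.893×10^-3 rad.

0.395°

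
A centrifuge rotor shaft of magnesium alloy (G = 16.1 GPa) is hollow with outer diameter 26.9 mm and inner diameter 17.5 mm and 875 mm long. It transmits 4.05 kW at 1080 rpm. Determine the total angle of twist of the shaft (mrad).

ω = 2π·1080/60 = 113.1 rad/s, so T = P/ω = 4.05×10³ / 113.1 = 35.81 N·m.
J = π(d_o⁴ − d_i⁴)/32 = π(0.0269⁴ − 0.0175⁴)/32 = 4.220×10^-8 m⁴.
θ = T·L/(G·J) = 35.81 × 0.875 / (16.1×10⁹ × 4.220×10^-8) = 0.04612 rad.

46.1 mrad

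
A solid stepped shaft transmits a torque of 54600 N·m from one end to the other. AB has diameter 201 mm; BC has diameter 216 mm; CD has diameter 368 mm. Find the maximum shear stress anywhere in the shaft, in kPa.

Under the same torque, τ_max = 16T/(πd³) is largest where d is smallest — segment AB (d = 201 mm).
τ_max = 16·54600/(π·(0.201)³) = 3.424×10^7 Pa.

34200 kPa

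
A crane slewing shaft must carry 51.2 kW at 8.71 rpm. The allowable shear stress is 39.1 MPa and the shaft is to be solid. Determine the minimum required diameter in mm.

ω = 2π·8.71/60 = 0.9121 rad/s, so T = P/ω = 51.2×10³ / 0.9121 = 56130 N·m.
For a solid shaft τ_max = 16T/(πd³), so d = (16T/(π τ_allow))^(1/3) = (16·56130/(π·3.91×10^7))^(1/3) = 0.1941 m.

194 mm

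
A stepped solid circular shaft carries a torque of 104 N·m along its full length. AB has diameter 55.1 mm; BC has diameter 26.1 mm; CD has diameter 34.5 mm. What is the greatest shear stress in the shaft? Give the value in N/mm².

29.8 N/mm²

Under the same torque, τ_max = 16T/(πd³) is largest where d is smallest — segment BC (d = 26.1 mm).
τ_max = 16·104.0/(π·(0.0261)³) = 2.979×10^7 Pa.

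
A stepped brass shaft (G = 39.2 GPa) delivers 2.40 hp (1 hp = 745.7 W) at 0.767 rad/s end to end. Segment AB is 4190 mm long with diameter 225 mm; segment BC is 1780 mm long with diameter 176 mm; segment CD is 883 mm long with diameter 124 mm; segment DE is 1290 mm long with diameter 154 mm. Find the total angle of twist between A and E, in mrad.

5.77 mrad

ω = 0.767 rad/s, so T = P/ω = 2.40×745.7 / 0.7670 = 2333 N·m.
J_AB = π(0.225)⁴/32 = 2.52×10^-4 m⁴; J_BC = π(0.176)⁴/32 = 9.42×10^-5 m⁴; J_CD = π(0.124)⁴/32 = 2.32×10^-5 m⁴; J_DE = π(0.154)⁴/32 = 5.52×10^-5 m⁴.
θ = (T/G)·Σ L_i/J_i = (2333/39.2×10⁹)·(4.19/2.52×10^-4 + 1.78/9.42×10^-5 + 0.883/2.32×10^-5 + 1.29/5.52×10^-5) = 5.771×10^-3 rad.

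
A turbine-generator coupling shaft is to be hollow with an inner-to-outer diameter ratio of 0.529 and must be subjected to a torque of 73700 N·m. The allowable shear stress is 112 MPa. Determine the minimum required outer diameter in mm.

154 mm

For a hollow shaft with d_i/d_o = 0.529: τ_max = 16T/(π d_o³ (1−k⁴)), so d_o = [16T/(π τ_allow (1−k⁴))]^(1/3) = [16·73700/(π·1.12×10^8·0.9217)]^(1/3) = 0.1538 m.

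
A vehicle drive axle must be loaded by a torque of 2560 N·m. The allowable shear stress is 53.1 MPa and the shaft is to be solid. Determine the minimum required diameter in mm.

For a solid shaft τ_max = 16T/(πd³), so d = (16T/(π τ_allow))^(1/3) = (16·2560/(π·5.31×10^7))^(1/3) = 0.06262 m.

62.6 mm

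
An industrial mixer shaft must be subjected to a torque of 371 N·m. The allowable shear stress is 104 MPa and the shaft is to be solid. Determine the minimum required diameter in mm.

For a solid shaft τ_max = 16T/(πd³), so d = (16T/(π τ_allow))^(1/3) = (16·371.0/(π·1.04×10^8))^(1/3) = 0.02629 m.

26.3 mm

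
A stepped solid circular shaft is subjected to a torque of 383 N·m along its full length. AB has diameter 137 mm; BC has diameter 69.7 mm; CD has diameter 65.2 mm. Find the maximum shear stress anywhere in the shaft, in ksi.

Under the same torque, τ_max = 16T/(πd³) is largest where d is smallest — segment CD (d = 65.2 mm).
τ_max = 16·383.0/(π·(0.0652)³) = 7.038×10^6 Pa.

1.02 ksi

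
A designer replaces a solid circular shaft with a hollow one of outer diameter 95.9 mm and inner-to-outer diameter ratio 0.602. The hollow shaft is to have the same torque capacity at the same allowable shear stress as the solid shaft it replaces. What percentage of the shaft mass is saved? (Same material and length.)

Equal τ_max and T ⇒ the solid shaft needs d_s³ = d_o³(1−k⁴), so d_s = 95.9·(1−0.602⁴)^(1/3) = 91.50 mm.
Area ratio A_h/A_s = d_o²(1−k²)/d_s² = (1−k²)/(1−k⁴)^(2/3) = 0.7003.
Mass saving = 1 − 0.7003 = 30.0 %.

30.0 %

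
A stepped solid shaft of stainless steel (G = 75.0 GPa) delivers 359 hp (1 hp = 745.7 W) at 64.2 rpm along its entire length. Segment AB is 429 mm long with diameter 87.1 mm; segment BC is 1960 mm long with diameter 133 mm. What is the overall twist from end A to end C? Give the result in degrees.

ω = 2π·64.2/60 = 6.723 rad/s, so T = P/ω = 359×745.7 / 6.723 = 39820 N·m.
J_AB = π(0.0871)⁴/32 = 5.65×10^-6 m⁴; J_BC = π(0.133)⁴/32 = 3.07×10^-5 m⁴.
θ = (T/G)·Σ L_i/J_i = (39820/75.0×10⁹)·(0.429/5.65×10^-6 + 1.96/3.07×10^-5) = 0.07419 rad.

4.25°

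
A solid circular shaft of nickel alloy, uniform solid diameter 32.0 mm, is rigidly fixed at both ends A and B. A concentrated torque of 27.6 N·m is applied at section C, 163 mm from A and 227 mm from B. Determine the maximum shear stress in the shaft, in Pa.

With uniform GJ and both ends fixed, compatibility θ_AC = θ_CB gives T_A·a = T_B·b, together with T_A + T_B = T₀.
T_A = T₀·b/(a+b) = 27.60·227/390.0 = 16.06 N·m; T_B = 11.54 N·m.
τ in each portion: τ_AC = 2.50×10^6 Pa, τ_CB = 1.79×10^6 Pa; maximum is in AC.
τ_max = T_AC·r/J = 16.06·0.0160/1.03×10^-7 = 2.497×10^6 Pa.

2.50e6 Pa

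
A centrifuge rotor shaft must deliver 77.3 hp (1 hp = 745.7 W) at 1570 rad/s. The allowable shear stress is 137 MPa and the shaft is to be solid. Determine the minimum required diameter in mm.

ω = 1570 rad/s, so T = P/ω = 77.3×745.7 / 1570 = 36.72 N·m.
For a solid shaft τ_max = 16T/(πd³), so d = (16T/(π τ_allow))^(1/3) = (16·36.72/(π·1.37×10^8))^(1/3) = 0.01109 m.

11.1 mm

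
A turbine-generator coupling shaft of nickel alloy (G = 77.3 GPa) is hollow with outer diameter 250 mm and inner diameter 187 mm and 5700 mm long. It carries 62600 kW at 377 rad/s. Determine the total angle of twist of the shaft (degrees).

ω = 377 rad/s, so T = P/ω = 62600×10³ / 377.0 = 166000 N·m.
J = π(d_o⁴ − d_i⁴)/32 = π(0.250⁴ − 0.187⁴)/32 = 2.634×10^-4 m⁴.
θ = T·L/(G·J) = 166000 × 5.70 / (77.3×10⁹ × 2.634×10^-4) = 0.04648 rad.

2.66°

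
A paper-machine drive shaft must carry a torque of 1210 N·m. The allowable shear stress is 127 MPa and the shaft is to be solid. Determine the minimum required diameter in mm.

For a solid shaft τ_max = 16T/(πd³), so d = (16T/(π τ_allow))^(1/3) = (16·1210/(π·1.27×10^8))^(1/3) = 0.03647 m.

36.5 mm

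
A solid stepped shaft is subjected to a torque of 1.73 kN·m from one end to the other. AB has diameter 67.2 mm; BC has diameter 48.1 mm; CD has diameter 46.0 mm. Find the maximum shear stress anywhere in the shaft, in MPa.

90.5 MPa

Under the same torque, τ_max = 16T/(πd³) is largest where d is smallest — segment CD (d = 46.0 mm).
τ_max = 16·1730/(π·(0.0460)³) = 9.052×10^7 Pa.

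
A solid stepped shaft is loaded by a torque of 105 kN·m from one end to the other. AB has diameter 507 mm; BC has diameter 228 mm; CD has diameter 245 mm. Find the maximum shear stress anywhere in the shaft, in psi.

6540 psi

Under the same torque, τ_max = 16T/(πd³) is largest where d is smallest — segment BC (d = 228 mm).
τ_max = 16·105000/(π·(0.228)³) = 4.512×10^7 Pa.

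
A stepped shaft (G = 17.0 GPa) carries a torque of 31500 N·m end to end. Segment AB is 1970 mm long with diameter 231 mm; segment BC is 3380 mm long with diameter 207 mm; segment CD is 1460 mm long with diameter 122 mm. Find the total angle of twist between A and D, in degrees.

J_AB = π(0.231)⁴/32 = 2.80×10^-4 m⁴; J_BC = π(0.207)⁴/32 = 1.80×10^-4 m⁴; J_CD = π(0.122)⁴/32 = 2.17×10^-5 m⁴.
θ = (T/G)·Σ L_i/J_i = (31500/17.0×10⁹)·(1.97/2.80×10^-4 + 3.38/1.80×10^-4 + 1.46/2.17×10^-5) = 0.1722 rad.

9.87°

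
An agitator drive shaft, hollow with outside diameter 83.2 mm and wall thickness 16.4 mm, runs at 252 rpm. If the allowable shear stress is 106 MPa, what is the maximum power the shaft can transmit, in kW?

274 kW

J = π(d_o⁴ − d_i⁴)/32 = π(0.0832⁴ − 0.0504⁴)/32 = 4.071×10^-6 m⁴.
T_max = τ_allow·J/r = 1.06×10^8 × 4.071×10^-6 / 0.0416 = 10370 N·m.
ω = 2π·252/60 = 26.39 rad/s, so P_max = T_max·ω = 2.737×10^5 W.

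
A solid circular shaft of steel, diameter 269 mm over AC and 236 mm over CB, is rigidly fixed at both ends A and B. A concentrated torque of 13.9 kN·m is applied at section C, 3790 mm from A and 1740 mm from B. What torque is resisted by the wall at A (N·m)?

Compatibility: T_A·a/J_AC = T_B·b/J_CB with T_A + T_B = T₀.
J_AC = 5.14×10^-4 m⁴, J_CB = 3.05×10^-4 m⁴, so T_A = T₀·(J_AC/a)/((J_AC/a)+(J_CB/b)) = 6069 N·m, T_B = 7831 N·m.

6070 N·m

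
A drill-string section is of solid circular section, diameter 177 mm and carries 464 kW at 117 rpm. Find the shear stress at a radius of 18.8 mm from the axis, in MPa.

7.39 MPa

ω = 2π·117/60 = 12.25 rad/s, so T = P/ω = 464×10³ / 12.25 = 37870 N·m.
J = πd⁴/32 = π(0.177)⁴/32 = 9.636×10^-5 m⁴.
Shear stress varies linearly with radius: τ = T·r/J = 37870 × 0.0188 / 9.636×10^-5 = 7.389×10^6 Pa.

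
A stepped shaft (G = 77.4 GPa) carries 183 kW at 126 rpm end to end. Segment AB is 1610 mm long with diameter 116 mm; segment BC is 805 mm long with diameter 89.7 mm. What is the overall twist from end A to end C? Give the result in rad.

0.0389 rad

ω = 2π·126/60 = 13.19 rad/s, so T = P/ω = 183×10³ / 13.19 = 13870 N·m.
J_AB = π(0.116)⁴/32 = 1.78×10^-5 m⁴; J_BC = π(0.0897)⁴/32 = 6.36×10^-6 m⁴.
θ = (T/G)·Σ L_i/J_i = (13870/77.4×10⁹)·(1.61/1.78×10^-5 + 0.805/6.36×10^-6) = 0.03892 rad.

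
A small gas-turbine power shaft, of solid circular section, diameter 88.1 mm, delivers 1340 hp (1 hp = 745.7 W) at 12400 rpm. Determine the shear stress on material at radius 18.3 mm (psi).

345 psi

ω = 2π·12400/60 = 1299 rad/s, so T = P/ω = 1340×745.7 / 1299 = 769.5 N·m.
J = πd⁴/32 = π(0.0881)⁴/32 = 5.914×10^-6 m⁴.
Shear stress varies linearly with radius: τ = T·r/J = 769.5 × 0.0183 / 5.914×10^-6 = 2.381×10^6 Pa.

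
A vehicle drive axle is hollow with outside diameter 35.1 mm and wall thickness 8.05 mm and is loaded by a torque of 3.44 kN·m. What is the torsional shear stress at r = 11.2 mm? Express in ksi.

41.0 ksi

J = π(d_o⁴ − d_i⁴)/32 = π(0.0351⁴ − 0.0190⁴)/32 = 1.362×10^-7 m⁴.
Shear stress varies linearly with radius: τ = T·r/J = 3440 × 0.0112 / 1.362×10^-7 = 2.828×10^8 Pa.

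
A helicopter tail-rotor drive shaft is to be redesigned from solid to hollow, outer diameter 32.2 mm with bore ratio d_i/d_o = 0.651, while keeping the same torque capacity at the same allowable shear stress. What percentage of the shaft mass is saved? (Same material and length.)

34.3 %

Equal τ_max and T ⇒ the solid shaft needs d_s³ = d_o³(1−k⁴), so d_s = 32.2·(1−0.651⁴)^(1/3) = 30.14 mm.
Area ratio A_h/A_s = d_o²(1−k²)/d_s² = (1−k²)/(1−k⁴)^(2/3) = 0.6575.
Mass saving = 1 − 0.6575 = 34.3 %.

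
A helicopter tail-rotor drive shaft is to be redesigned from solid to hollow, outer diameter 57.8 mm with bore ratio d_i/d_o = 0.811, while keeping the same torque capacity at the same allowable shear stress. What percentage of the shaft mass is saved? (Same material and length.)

Equal τ_max and T ⇒ the solid shaft needs d_s³ = d_o³(1−k⁴), so d_s = 57.8·(1−0.811⁴)^(1/3) = 47.85 mm.
Area ratio A_h/A_s = d_o²(1−k²)/d_s² = (1−k²)/(1−k⁴)^(2/3) = 0.4994.
Mass saving = 1 − 0.4994 = 50.1 %.

50.1 %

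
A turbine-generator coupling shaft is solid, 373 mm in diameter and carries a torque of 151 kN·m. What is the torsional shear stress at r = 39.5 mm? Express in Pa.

J = πd⁴/32 = π(0.373)⁴/32 = 1.900×10^-3 m⁴.
Shear stress varies linearly with radius: τ = T·r/J = 151000 × 0.0395 / 1.900×10^-3 = 3.139×10^6 Pa.

3.14e6 Pa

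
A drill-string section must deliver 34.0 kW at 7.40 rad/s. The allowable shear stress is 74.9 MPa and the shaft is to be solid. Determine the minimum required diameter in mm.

ω = 7.40 rad/s, so T = P/ω = 34.0×10³ / 7.400 = 4595 N·m.
For a solid shaft τ_max = 16T/(πd³), so d = (16T/(π τ_allow))^(1/3) = (16·4595/(π·7.49×10^7))^(1/3) = 0.06785 m.

67.9 mm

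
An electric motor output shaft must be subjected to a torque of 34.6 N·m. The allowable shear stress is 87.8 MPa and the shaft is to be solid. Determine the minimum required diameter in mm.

For a solid shaft τ_max = 16T/(πd³), so d = (16T/(π τ_allow))^(1/3) = (16·34.60/(π·8.78×10^7))^(1/3) = 0.01261 m.

12.6 mm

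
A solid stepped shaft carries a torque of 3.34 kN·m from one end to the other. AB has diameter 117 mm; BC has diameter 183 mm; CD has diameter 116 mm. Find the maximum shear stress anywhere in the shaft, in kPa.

10900 kPa

Under the same torque, τ_max = 16T/(πd³) is largest where d is smallest — segment CD (d = 116 mm).
τ_max = 16·3340/(π·(0.116)³) = 1.090×10^7 Pa.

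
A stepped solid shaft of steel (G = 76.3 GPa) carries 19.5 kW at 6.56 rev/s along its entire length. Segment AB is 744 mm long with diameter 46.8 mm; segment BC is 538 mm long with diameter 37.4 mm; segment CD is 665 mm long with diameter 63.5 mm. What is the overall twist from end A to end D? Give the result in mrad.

ω = 2π·6.56 = 41.22 rad/s, so T = P/ω = 19.5×10³ / 41.22 = 473.1 N·m.
J_AB = π(0.0468)⁴/32 = 4.71×10^-7 m⁴; J_BC = π(0.0374)⁴/32 = 1.92×10^-7 m⁴; J_CD = π(0.0635)⁴/32 = 1.60×10^-6 m⁴.
θ = (T/G)·Σ L_i/J_i = (473.1/76.3×10⁹)·(0.744/4.71×10^-7 + 0.538/1.92×10^-7 + 0.665/1.60×10^-6) = 0.02975 rad.

29.7 mrad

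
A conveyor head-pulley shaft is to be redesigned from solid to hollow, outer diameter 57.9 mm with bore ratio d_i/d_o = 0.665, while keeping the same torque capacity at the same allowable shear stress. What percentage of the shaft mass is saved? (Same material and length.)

Equal τ_max and T ⇒ the solid shaft needs d_s³ = d_o³(1−k⁴), so d_s = 57.9·(1−0.665⁴)^(1/3) = 53.85 mm.
Area ratio A_h/A_s = d_o²(1−k²)/d_s² = (1−k²)/(1−k⁴)^(2/3) = 0.6449.
Mass saving = 1 − 0.6449 = 35.5 %.

35.5 %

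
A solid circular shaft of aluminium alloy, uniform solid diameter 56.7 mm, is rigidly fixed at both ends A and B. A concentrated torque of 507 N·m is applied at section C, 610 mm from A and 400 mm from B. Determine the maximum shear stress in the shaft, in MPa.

With uniform GJ and both ends fixed, compatibility θ_AC = θ_CB gives T_A·a = T_B·b, together with T_A + T_B = T₀.
T_A = T₀·b/(a+b) = 507.0·400/1010 = 200.8 N·m; T_B = 306.2 N·m.
τ in each portion: τ_AC = 5.61×10^6 Pa, τ_CB = 8.56×10^6 Pa; maximum is in CB.
τ_max = T_CB·r/J = 306.2·0.0284/1.01×10^-6 = 8.555×10^6 Pa.

8.56 MPa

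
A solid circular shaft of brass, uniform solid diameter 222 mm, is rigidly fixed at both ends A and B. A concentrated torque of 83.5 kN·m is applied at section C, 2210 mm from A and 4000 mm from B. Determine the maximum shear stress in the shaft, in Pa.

2.50e7 Pa

With uniform GJ and both ends fixed, compatibility θ_AC = θ_CB gives T_A·a = T_B·b, together with T_A + T_B = T₀.
T_A = T₀·b/(a+b) = 83500·4000/6210 = 53780 N·m; T_B = 29720 N·m.
τ in each portion: τ_AC = 2.50×10^7 Pa, τ_CB = 1.38×10^7 Pa; maximum is in AC.
τ_max = T_AC·r/J = 53780·0.111/2.38×10^-4 = 2.504×10^7 Pa.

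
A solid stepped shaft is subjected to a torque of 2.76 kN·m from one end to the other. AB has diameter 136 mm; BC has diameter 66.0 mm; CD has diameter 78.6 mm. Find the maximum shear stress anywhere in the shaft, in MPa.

Under the same torque, τ_max = 16T/(πd³) is largest where d is smallest — segment BC (d = 66.0 mm).
τ_max = 16·2760/(π·(0.0660)³) = 4.889×10^7 Pa.

48.9 MPa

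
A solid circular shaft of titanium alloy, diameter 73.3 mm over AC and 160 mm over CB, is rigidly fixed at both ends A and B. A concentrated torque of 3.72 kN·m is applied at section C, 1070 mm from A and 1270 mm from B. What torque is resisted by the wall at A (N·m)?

Compatibility: T_A·a/J_AC = T_B·b/J_CB with T_A + T_B = T₀.
J_AC = 2.83×10^-6 m⁴, J_CB = 6.43×10^-5 m⁴, so T_A = T₀·(J_AC/a)/((J_AC/a)+(J_CB/b)) = 184.8 N·m, T_B = 3535 N·m.

185 N·m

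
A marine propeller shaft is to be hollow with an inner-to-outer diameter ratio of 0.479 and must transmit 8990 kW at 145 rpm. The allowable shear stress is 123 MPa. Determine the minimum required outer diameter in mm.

ω = 2π·145/60 = 15.18 rad/s, so T = P/ω = 8990×10³ / 15.18 = 592100 N·m.
For a hollow shaft with d_i/d_o = 0.479: τ_max = 16T/(π d_o³ (1−k⁴)), so d_o = [16T/(π τ_allow (1−k⁴))]^(1/3) = [16·592100/(π·1.23×10^8·0.9474)]^(1/3) = 0.2958 m.

296 mm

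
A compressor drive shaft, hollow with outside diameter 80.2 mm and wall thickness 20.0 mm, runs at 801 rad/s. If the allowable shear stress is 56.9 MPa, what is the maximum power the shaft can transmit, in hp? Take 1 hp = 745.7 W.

J = π(d_o⁴ − d_i⁴)/32 = π(0.0802⁴ − 0.0402⁴)/32 = 3.805×10^-6 m⁴.
T_max = τ_allow·J/r = 5.69×10^7 × 3.805×10^-6 / 0.0401 = 5399 N·m.
ω = 801 rad/s, so P_max = T_max·ω = 4.325×10^6 W.

5800 hp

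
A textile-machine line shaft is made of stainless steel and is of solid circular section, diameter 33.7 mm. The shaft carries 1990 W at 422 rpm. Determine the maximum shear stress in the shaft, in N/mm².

5.99 N/mm²

ω = 2π·422/60 = 44.19 rad/s, so T = P/ω = 1990 / 44.19 = 45.03 N·m.
J = πd⁴/32 = π(0.0337)⁴/32 = 1.266×10^-7 m⁴.
τ_max = T·r/J = 45.03 × 0.0169 / 1.266×10^-7 = 5.992×10^6 Pa.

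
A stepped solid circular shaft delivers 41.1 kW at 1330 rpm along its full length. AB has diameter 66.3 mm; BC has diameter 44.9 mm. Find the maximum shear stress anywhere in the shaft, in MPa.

16.6 MPa

ω = 2π·1330/60 = 139.3 rad/s, so T = P/ω = 41.1×10³ / 139.3 = 295.1 N·m.
Under the same torque, τ_max = 16T/(πd³) is largest where d is smallest — segment BC (d = 44.9 mm).
τ_max = 16·295.1/(π·(0.0449)³) = 1.660×10^7 Pa.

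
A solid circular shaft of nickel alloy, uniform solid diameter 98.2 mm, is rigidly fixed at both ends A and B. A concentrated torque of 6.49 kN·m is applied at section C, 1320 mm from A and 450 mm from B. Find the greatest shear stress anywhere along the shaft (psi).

With uniform GJ and both ends fixed, compatibility θ_AC = θ_CB gives T_A·a = T_B·b, together with T_A + T_B = T₀.
T_A = T₀·b/(a+b) = 6490·450/1770 = 1650 N·m; T_B = 4840 N·m.
τ in each portion: τ_AC = 8.87×10^6 Pa, τ_CB = 2.60×10^7 Pa; maximum is in CB.
τ_max = T_CB·r/J = 4840·0.0491/9.13×10^-6 = 2.603×10^7 Pa.

3780 psi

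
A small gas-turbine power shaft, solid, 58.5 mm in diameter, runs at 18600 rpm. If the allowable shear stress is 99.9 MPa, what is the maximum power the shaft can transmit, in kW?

J = πd⁴/32 = π(0.0585)⁴/32 = 1.150×10^-6 m⁴.
T_max = τ_allow·J/r = 9.99×10^7 × 1.150×10^-6 / 0.0293 = 3927 N·m.
ω = 2π·18600/60 = 1948 rad/s, so P_max = T_max·ω = 7.649×10^6 W.

7650 kW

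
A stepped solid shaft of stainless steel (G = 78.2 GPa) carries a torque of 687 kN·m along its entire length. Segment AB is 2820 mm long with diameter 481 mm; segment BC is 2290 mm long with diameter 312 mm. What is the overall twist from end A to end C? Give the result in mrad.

J_AB = π(0.481)⁴/32 = 5.26×10^-3 m⁴; J_BC = π(0.312)⁴/32 = 9.30×10^-4 m⁴.
θ = (T/G)·Σ L_i/J_i = (687000/78.2×10⁹)·(2.82/5.26×10^-3 + 2.29/9.30×10^-4) = 0.02634 rad.

26.3 mrad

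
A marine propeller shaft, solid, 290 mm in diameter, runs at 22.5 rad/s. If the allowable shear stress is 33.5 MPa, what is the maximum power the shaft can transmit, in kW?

3610 kW

J = πd⁴/32 = π(0.290)⁴/32 = 6.944×10^-4 m⁴.
T_max = τ_allow·J/r = 3.35×10^7 × 6.944×10^-4 / 0.145 = 160400 N·m.
ω = 22.5 rad/s, so P_max = T_max·ω = 3.610×10^6 W.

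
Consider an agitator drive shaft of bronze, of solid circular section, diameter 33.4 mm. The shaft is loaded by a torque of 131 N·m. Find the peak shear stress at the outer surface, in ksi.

2.60 ksi

J = πd⁴/32 = π(0.0334)⁴/32 = 1.222×10^-7 m⁴.
τ_max = T·r/J = 131.0 × 0.0167 / 1.222×10^-7 = 1.791×10^7 Pa.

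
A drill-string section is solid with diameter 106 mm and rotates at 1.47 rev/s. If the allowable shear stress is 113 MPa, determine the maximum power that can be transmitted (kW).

J = πd⁴/32 = π(0.106)⁴/32 = 1.239×10^-5 m⁴.
T_max = τ_allow·J/r = 1.13×10^8 × 1.239×10^-5 / 0.0530 = 26430 N·m.
ω = 2π·1.47 = 9.236 rad/s, so P_max = T_max·ω = 2.441×10^5 W.

244 kW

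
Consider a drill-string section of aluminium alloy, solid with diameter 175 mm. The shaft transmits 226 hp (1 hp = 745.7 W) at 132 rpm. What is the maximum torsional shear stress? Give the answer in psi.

ω = 2π·132/60 = 13.82 rad/s, so T = P/ω = 226×745.7 / 13.82 = 12190 N·m.
J = πd⁴/32 = π(0.175)⁴/32 = 9.208×10^-5 m⁴.
τ_max = T·r/J = 12190 × 0.0875 / 9.208×10^-5 = 1.159×10^7 Pa.

1680 psi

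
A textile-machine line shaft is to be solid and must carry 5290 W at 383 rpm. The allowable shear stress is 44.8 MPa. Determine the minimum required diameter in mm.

ω = 2π·383/60 = 40.11 rad/s, so T = P/ω = 5290 / 40.11 = 131.9 N·m.
For a solid shaft τ_max = 16T/(πd³), so d = (16T/(π τ_allow))^(1/3) = (16·131.9/(π·4.48×10^7))^(1/3) = 0.02466 m.

24.7 mm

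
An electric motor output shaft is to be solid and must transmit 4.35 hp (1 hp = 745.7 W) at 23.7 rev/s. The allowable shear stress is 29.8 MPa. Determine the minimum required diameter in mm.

15.5 mm

ω = 2π·23.7 = 148.9 rad/s, so T = P/ω = 4.35×745.7 / 148.9 = 21.78 N·m.
For a solid shaft τ_max = 16T/(πd³), so d = (16T/(π τ_allow))^(1/3) = (16·21.78/(π·2.98×10^7))^(1/3) = 0.01550 m.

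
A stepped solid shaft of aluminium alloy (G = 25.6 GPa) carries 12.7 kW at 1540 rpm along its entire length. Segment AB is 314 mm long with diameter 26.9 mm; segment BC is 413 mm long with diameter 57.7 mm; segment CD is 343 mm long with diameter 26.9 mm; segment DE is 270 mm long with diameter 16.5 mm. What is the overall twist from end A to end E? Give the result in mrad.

ω = 2π·1540/60 = 161.3 rad/s, so T = P/ω = 12.7×10³ / 161.3 = 78.75 N·m.
J_AB = π(0.0269)⁴/32 = 5.14×10^-8 m⁴; J_BC = π(0.0577)⁴/32 = 1.09×10^-6 m⁴; J_CD = π(0.0269)⁴/32 = 5.14×10^-8 m⁴; J_DE = π(0.0165)⁴/32 = 7.28×10^-9 m⁴.
θ = (T/G)·Σ L_i/J_i = (78.75/25.6×10⁹)·(0.314/5.14×10^-8 + 0.413/1.09×10^-6 + 0.343/5.14×10^-8 + 0.270/7.28×10^-9) = 0.1546 rad.

155 mrad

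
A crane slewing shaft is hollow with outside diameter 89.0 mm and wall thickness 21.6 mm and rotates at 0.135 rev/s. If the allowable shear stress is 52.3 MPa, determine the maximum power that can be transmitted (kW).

5.71 kW

J = π(d_o⁴ − d_i⁴)/32 = π(0.0890⁴ − 0.0458⁴)/32 = 5.728×10^-6 m⁴.
T_max = τ_allow·J/r = 5.23×10^7 × 5.728×10^-6 / 0.0445 = 6732 N·m.
ω = 2π·0.135 = 0.8482 rad/s, so P_max = T_max·ω = 5710 W.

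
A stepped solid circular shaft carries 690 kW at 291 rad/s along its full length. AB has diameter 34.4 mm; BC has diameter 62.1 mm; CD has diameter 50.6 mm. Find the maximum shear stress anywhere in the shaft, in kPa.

297000 kPa

ω = 291 rad/s, so T = P/ω = 690×10³ / 291.0 = 2371 N·m.
Under the same torque, τ_max = 16T/(πd³) is largest where d is smallest — segment AB (d = 34.4 mm).
τ_max = 16·2371/(π·(0.0344)³) = 2.967×10^8 Pa.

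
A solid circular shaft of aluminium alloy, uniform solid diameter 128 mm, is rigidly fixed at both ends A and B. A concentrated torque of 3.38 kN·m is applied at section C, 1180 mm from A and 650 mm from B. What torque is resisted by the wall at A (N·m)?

1200 N·m

With uniform GJ and both ends fixed, compatibility θ_AC = θ_CB gives T_A·a = T_B·b, together with T_A + T_B = T₀.
T_A = T₀·b/(a+b) = 3380·650/1830 = 1201 N·m; T_B = 2179 N·m.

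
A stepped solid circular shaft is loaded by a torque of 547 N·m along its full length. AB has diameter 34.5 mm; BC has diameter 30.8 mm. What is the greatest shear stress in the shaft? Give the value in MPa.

95.3 MPa

Under the same torque, τ_max = 16T/(πd³) is largest where d is smallest — segment BC (d = 30.8 mm).
τ_max = 16·547.0/(π·(0.0308)³) = 9.535×10^7 Pa.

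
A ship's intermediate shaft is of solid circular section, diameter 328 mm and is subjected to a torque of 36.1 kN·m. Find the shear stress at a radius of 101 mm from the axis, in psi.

J = πd⁴/32 = π(0.328)⁴/32 = 1.136×10^-3 m⁴.
Shear stress varies linearly with radius: τ = T·r/J = 36100 × 0.101 / 1.136×10^-3 = 3.209×10^6 Pa.

465 psi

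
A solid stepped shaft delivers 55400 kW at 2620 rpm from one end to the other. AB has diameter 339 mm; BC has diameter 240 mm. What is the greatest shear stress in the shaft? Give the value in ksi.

10.8 ksi

ω = 2π·2620/60 = 274.4 rad/s, so T = P/ω = 55400×10³ / 274.4 = 201900 N·m.
Under the same torque, τ_max = 16T/(πd³) is largest where d is smallest — segment BC (d = 240 mm).
τ_max = 16·201900/(π·(0.240)³) = 7.439×10^7 Pa.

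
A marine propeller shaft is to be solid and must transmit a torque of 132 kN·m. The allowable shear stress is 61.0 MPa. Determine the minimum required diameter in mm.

For a solid shaft τ_max = 16T/(πd³), so d = (16T/(π τ_allow))^(1/3) = (16·132000/(π·6.10×10^7))^(1/3) = 0.2225 m.

223 mm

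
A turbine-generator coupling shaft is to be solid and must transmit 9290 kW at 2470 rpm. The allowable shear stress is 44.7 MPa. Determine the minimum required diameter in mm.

160 mm

ω = 2π·2470/60 = 258.7 rad/s, so T = P/ω = 9290×10³ / 258.7 = 35920 N·m.
For a solid shaft τ_max = 16T/(πd³), so d = (16T/(π τ_allow))^(1/3) = (16·35920/(π·4.47×10^7))^(1/3) = 0.1599 m.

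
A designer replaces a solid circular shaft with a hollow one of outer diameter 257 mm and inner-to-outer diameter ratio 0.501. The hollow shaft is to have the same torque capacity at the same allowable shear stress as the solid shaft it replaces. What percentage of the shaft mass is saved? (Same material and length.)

21.8 %

Equal τ_max and T ⇒ the solid shaft needs d_s³ = d_o³(1−k⁴), so d_s = 257·(1−0.501⁴)^(1/3) = 251.5 mm.
Area ratio A_h/A_s = d_o²(1−k²)/d_s² = (1−k²)/(1−k⁴)^(2/3) = 0.7822.
Mass saving = 1 − 0.7822 = 21.8 %.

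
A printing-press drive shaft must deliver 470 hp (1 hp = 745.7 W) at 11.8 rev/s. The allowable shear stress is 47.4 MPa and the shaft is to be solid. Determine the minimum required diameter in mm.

ω = 2π·11.8 = 74.14 rad/s, so T = P/ω = 470×745.7 / 74.14 = 4727 N·m.
For a solid shaft τ_max = 16T/(πd³), so d = (16T/(π τ_allow))^(1/3) = (16·4727/(π·4.74×10^7))^(1/3) = 0.07979 m.

79.8 mm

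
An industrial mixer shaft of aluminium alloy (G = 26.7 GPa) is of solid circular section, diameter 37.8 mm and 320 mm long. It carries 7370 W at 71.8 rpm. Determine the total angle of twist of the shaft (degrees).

ω = 2π·71.8/60 = 7.519 rad/s, so T = P/ω = 7370 / 7.519 = 980.2 N·m.
J = πd⁴/32 = π(0.0378)⁴/32 = 2.004×10^-7 m⁴.
θ = T·L/(G·J) = 980.2 × 0.320 / (26.7×10⁹ × 2.004×10^-7) = 0.05861 rad.

3.36°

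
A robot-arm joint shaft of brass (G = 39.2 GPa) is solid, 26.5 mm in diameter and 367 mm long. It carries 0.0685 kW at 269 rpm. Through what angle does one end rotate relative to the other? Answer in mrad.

0.470 mrad

ω = 2π·269/60 = 28.17 rad/s, so T = P/ω = 0.0685×10³ / 28.17 = 2.432 N·m.
J = πd⁴/32 = π(0.0265)⁴/32 = 4.842×10^-8 m⁴.
θ = T·L/(G·J) = 2.432 × 0.367 / (39.2×10⁹ × 4.842×10^-8) = 4.702×10^-4 rad.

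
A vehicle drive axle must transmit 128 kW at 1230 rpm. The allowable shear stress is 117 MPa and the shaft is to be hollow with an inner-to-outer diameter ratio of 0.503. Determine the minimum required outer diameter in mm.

35.9 mm

ω = 2π·1230/60 = 128.8 rad/s, so T = P/ω = 128×10³ / 128.8 = 993.7 N·m.
For a hollow shaft with d_i/d_o = 0.503: τ_max = 16T/(π d_o³ (1−k⁴)), so d_o = [16T/(π τ_allow (1−k⁴))]^(1/3) = [16·993.7/(π·1.17×10^8·0.9360)]^(1/3) = 0.03589 m.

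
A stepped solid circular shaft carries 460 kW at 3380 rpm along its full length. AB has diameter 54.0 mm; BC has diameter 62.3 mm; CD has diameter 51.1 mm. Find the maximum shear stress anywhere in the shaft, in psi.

ω = 2π·3380/60 = 354.0 rad/s, so T = P/ω = 460×10³ / 354.0 = 1300 N·m.
Under the same torque, τ_max = 16T/(πd³) is largest where d is smallest — segment CD (d = 51.1 mm).
τ_max = 16·1300/(π·(0.0511)³) = 4.960×10^7 Pa.

7190 psi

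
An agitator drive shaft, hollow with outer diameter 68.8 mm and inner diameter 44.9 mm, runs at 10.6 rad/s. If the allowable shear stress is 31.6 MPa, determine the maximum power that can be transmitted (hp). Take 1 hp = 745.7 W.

J = π(d_o⁴ − d_i⁴)/32 = π(0.0688⁴ − 0.0449⁴)/32 = 1.801×10^-6 m⁴.
T_max = τ_allow·J/r = 3.16×10^7 × 1.801×10^-6 / 0.0344 = 1654 N·m.
ω = 10.6 rad/s, so P_max = T_max·ω = 1.753×10^4 W.

23.5 hp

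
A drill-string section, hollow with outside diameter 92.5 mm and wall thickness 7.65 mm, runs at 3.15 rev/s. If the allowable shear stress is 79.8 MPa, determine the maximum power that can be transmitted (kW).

J = π(d_o⁴ − d_i⁴)/32 = π(0.0925⁴ − 0.0772⁴)/32 = 3.700×10^-6 m⁴.
T_max = τ_allow·J/r = 7.98×10^7 × 3.700×10^-6 / 0.0462 = 6384 N·m.
ω = 2π·3.15 = 19.79 rad/s, so P_max = T_max·ω = 1.264×10^5 W.

126 kW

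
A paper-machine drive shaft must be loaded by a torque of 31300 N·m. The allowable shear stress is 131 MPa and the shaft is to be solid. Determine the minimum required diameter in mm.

107 mm

For a solid shaft τ_max = 16T/(πd³), so d = (16T/(π τ_allow))^(1/3) = (16·31300/(π·1.31×10^8))^(1/3) = 0.1068 m.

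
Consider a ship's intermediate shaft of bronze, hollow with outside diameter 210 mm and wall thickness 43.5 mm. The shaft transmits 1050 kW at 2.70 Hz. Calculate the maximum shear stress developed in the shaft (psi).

5600 psi

ω = 2π·2.70 = 16.96 rad/s, so T = P/ω = 1050×10³ / 16.96 = 61890 N·m.
J = π(d_o⁴ − d_i⁴)/32 = π(0.210⁴ − 0.123⁴)/32 = 1.685×10^-4 m⁴.
τ_max = T·r/J = 61890 × 0.105 / 1.685×10^-4 = 3.858×10^7 Pa.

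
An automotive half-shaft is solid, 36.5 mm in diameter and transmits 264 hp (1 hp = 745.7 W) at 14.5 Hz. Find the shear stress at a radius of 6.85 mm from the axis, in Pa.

8.49e7 Pa

ω = 2π·14.5 = 91.11 rad/s, so T = P/ω = 264×745.7 / 91.11 = 2161 N·m.
J = πd⁴/32 = π(0.0365)⁴/32 = 1.742×10^-7 m⁴.
Shear stress varies linearly with radius: τ = T·r/J = 2161 × 0.00685 / 1.742×10^-7 = 8.495×10^7 Pa.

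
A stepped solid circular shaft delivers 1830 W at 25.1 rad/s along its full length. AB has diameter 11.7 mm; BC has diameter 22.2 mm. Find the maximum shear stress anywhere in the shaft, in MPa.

ω = 25.1 rad/s, so T = P/ω = 1830 / 25.10 = 72.91 N·m.
Under the same torque, τ_max = 16T/(πd³) is largest where d is smallest — segment AB (d = 11.7 mm).
τ_max = 16·72.91/(π·(0.0117)³) = 2.318×10^8 Pa.

232 MPa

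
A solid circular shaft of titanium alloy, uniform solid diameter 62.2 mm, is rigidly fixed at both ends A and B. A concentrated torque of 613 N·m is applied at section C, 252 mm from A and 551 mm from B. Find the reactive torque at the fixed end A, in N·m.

421 N·m

With uniform GJ and both ends fixed, compatibility θ_AC = θ_CB gives T_A·a = T_B·b, together with T_A + T_B = T₀.
T_A = T₀·b/(a+b) = 613.0·551/803.0 = 420.6 N·m; T_B = 192.4 N·m.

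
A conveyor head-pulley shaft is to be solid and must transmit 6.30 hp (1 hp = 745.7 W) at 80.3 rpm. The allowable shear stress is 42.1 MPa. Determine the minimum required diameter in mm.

ω = 2π·80.3/60 = 8.409 rad/s, so T = P/ω = 6.30×745.7 / 8.409 = 558.7 N·m.
For a solid shaft τ_max = 16T/(πd³), so d = (16T/(π τ_allow))^(1/3) = (16·558.7/(π·4.21×10^7))^(1/3) = 0.04073 m.

40.7 mm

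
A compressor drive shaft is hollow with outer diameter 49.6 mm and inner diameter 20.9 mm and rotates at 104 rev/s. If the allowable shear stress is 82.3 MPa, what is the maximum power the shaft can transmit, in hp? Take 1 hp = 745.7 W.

1670 hp

J = π(d_o⁴ − d_i⁴)/32 = π(0.0496⁴ − 0.0209⁴)/32 = 5.755×10^-7 m⁴.
T_max = τ_allow·J/r = 8.23×10^7 × 5.755×10^-7 / 0.0248 = 1910 N·m.
ω = 2π·104 = 653.5 rad/s, so P_max = T_max·ω = 1.248×10^6 W.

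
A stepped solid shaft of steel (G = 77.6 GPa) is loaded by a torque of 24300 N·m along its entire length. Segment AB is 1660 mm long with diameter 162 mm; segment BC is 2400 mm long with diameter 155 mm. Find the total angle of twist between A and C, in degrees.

J_AB = π(0.162)⁴/32 = 6.76×10^-5 m⁴; J_BC = π(0.155)⁴/32 = 5.67×10^-5 m⁴.
θ = (T/G)·Σ L_i/J_i = (24300/77.6×10⁹)·(1.66/6.76×10^-5 + 2.40/5.67×10^-5) = 0.02095 rad.

1.20°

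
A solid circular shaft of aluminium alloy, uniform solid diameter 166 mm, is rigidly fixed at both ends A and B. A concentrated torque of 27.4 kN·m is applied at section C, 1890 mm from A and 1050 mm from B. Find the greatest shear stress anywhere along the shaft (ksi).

2.84 ksi

With uniform GJ and both ends fixed, compatibility θ_AC = θ_CB gives T_A·a = T_B·b, together with T_A + T_B = T₀.
T_A = T₀·b/(a+b) = 27400·1050/2940 = 9786 N·m; T_B = 17610 N·m.
τ in each portion: τ_AC = 1.09×10^7 Pa, τ_CB = 1.96×10^7 Pa; maximum is in CB.
τ_max = T_CB·r/J = 17610·0.0830/7.45×10^-5 = 1.961×10^7 Pa.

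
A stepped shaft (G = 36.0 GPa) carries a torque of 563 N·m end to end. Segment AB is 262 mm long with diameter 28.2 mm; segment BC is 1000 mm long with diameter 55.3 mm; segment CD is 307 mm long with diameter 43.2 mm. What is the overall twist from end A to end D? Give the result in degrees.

5.56°

J_AB = π(0.0282)⁴/32 = 6.21×10^-8 m⁴; J_BC = π(0.0553)⁴/32 = 9.18×10^-7 m⁴; J_CD = π(0.0432)⁴/32 = 3.42×10^-7 m⁴.
θ = (T/G)·Σ L_i/J_i = (563.0/36.0×10⁹)·(0.262/6.21×10^-8 + 1.00/9.18×10^-7 + 0.307/3.42×10^-7) = 0.09707 rad.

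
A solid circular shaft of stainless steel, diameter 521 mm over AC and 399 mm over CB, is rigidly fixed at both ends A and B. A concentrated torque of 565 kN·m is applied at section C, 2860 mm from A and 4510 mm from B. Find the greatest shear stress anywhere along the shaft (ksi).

Compatibility: T_A·a/J_AC = T_B·b/J_CB with T_A + T_B = T₀.
J_AC = 7.23×10^-3 m⁴, J_CB = 2.49×10^-3 m⁴, so T_A = T₀·(J_AC/a)/((J_AC/a)+(J_CB/b)) = 463800 N·m, T_B = 101200 N·m.
τ in each portion: τ_AC = 1.67×10^7 Pa, τ_CB = 8.11×10^6 Pa; maximum is in AC.
τ_max = T_AC·r/J = 463800·0.261/7.23×10^-3 = 1.670×10^7 Pa.

2.42 ksi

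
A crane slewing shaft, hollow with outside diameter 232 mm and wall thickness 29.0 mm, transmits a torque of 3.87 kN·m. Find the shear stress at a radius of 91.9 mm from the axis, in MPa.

1.83 MPa

J = π(d_o⁴ − d_i⁴)/32 = π(0.232⁴ − 0.174⁴)/32 = 1.944×10^-4 m⁴.
Shear stress varies linearly with radius: τ = T·r/J = 3870 × 0.0919 / 1.944×10^-4 = 1.829×10^6 Pa.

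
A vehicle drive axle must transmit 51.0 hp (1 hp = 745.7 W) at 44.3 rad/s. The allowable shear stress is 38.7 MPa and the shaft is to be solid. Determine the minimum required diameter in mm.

ω = 44.3 rad/s, so T = P/ω = 51.0×745.7 / 44.30 = 858.5 N·m.
For a solid shaft τ_max = 16T/(πd³), so d = (16T/(π τ_allow))^(1/3) = (16·858.5/(π·3.87×10^7))^(1/3) = 0.04834 m.

48.3 mm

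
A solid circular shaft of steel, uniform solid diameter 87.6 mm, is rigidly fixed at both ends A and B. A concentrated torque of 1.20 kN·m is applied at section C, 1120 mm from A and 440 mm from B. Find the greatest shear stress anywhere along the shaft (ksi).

0.947 ksi

With uniform GJ and both ends fixed, compatibility θ_AC = θ_CB gives T_A·a = T_B·b, together with T_A + T_B = T₀.
T_A = T₀·b/(a+b) = 1200·440/1560 = 338.5 N·m; T_B = 861.5 N·m.
τ in each portion: τ_AC = 2.56×10^6 Pa, τ_CB = 6.53×10^6 Pa; maximum is in CB.
τ_max = T_CB·r/J = 861.5·0.0438/5.78×10^-6 = 6.527×10^6 Pa.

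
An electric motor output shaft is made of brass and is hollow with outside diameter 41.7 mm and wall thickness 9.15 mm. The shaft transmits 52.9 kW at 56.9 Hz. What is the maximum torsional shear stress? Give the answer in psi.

ω = 2π·56.9 = 357.5 rad/s, so T = P/ω = 52.9×10³ / 357.5 = 148.0 N·m.
J = π(d_o⁴ − d_i⁴)/32 = π(0.0417⁴ − 0.0234⁴)/32 = 2.674×10^-7 m⁴.
τ_max = T·r/J = 148.0 × 0.0209 / 2.674×10^-7 = 1.154×10^7 Pa.

1670 psi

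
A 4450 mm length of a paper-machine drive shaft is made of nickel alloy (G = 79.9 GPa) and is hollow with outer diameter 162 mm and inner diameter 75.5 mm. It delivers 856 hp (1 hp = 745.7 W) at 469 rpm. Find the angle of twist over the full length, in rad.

0.0112 rad

ω = 2π·469/60 = 49.11 rad/s, so T = P/ω = 856×745.7 / 49.11 = 13000 N·m.
J = π(d_o⁴ − d_i⁴)/32 = π(0.162⁴ − 0.0755⁴)/32 = 6.443×10^-5 m⁴.
θ = T·L/(G·J) = 13000 × 4.45 / (79.9×10⁹ × 6.443×10^-5) = 0.01124 rad.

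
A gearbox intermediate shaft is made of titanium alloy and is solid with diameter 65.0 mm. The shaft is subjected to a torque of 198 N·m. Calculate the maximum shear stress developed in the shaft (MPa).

J = πd⁴/32 = π(0.0650)⁴/32 = 1.752×10^-6 m⁴.
τ_max = T·r/J = 198.0 × 0.0325 / 1.752×10^-6 = 3.672×10^6 Pa.

3.67 MPa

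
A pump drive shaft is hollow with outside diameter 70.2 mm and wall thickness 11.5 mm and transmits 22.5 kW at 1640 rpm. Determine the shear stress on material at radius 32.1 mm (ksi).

0.322 ksi

ω = 2π·1640/60 = 171.7 rad/s, so T = P/ω = 22.5×10³ / 171.7 = 131.0 N·m.
J = π(d_o⁴ − d_i⁴)/32 = π(0.0702⁴ − 0.0472⁴)/32 = 1.897×10^-6 m⁴.
Shear stress varies linearly with radius: τ = T·r/J = 131.0 × 0.0321 / 1.897×10^-6 = 2.217×10^6 Pa.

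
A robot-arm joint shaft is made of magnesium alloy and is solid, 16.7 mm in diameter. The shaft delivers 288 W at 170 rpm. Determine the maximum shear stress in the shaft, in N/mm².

ω = 2π·170/60 = 17.80 rad/s, so T = P/ω = 288 / 17.80 = 16.18 N·m.
J = πd⁴/32 = π(0.0167)⁴/32 = 7.636×10^-9 m⁴.
τ_max = T·r/J = 16.18 × 0.00835 / 7.636×10^-9 = 1.769×10^7 Pa.

17.7 N/mm²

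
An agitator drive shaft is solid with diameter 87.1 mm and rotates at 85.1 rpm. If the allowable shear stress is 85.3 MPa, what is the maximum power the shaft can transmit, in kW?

98.6 kW

J = πd⁴/32 = π(0.0871)⁴/32 = 5.650×10^-6 m⁴.
T_max = τ_allow·J/r = 8.53×10^7 × 5.650×10^-6 / 0.0435 = 11070 N·m.
ω = 2π·85.1/60 = 8.912 rad/s, so P_max = T_max·ω = 9.863×10^4 W.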